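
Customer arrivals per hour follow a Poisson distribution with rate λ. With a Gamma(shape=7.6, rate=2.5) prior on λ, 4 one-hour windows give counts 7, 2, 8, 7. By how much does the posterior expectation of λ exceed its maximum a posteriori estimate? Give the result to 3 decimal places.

Σ counts = 24. Posterior: Gamma(shape = 7.6+24 = 31.6, rate = 2.5+4 = 6.5).
Mode = (α−1)/β = 30.6/6.5 = 4.708.
Mean = α/β = 31.6/6.5 = 4.862.
Difference = 4.862 − 4.708 = 0.154.
The posterior is right-skewed, so the mean exceeds the mode.

0.154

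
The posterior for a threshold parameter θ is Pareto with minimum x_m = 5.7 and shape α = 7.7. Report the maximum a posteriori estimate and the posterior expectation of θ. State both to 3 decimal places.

The Pareto density is strictly decreasing on [x_m, ∞), so the mode is x_m = 5.700.
Mean = α·x_m/(α−1) = 7.7·5.7/6.7 = 6.551.

θ_MAP = 5.700, E[θ|data] = 6.551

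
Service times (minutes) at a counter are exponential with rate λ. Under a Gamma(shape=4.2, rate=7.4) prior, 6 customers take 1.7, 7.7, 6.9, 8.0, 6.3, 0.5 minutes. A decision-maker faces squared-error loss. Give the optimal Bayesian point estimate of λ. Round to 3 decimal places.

0.265

Σ times = 31.1. Posterior: Gamma(shape = 4.2+6 = 10.2, rate = 7.4+31.1 = 38.5).
Mode = (α−1)/β = 9.2/38.5 = 0.239.
Mean = α/β = 10.2/38.5 = 0.265.
Squared-error loss ⇒ the optimal estimator is the posterior mean.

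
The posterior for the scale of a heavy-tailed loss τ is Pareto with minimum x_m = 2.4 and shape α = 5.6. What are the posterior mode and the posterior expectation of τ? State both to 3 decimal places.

posterior mode = 2.400, posterior expectation = 2.922

The Pareto density is strictly decreasing on [x_m, ∞), so the mode is x_m = 2.400.
Mean = α·x_m/(α−1) = 5.6·2.4/4.6 = 2.922.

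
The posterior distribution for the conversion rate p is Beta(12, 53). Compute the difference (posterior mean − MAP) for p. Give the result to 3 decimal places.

0.010

Mode = (12−1)/(12+53−2) = 11/63 = 0.175.
Mean = 12/(12+53) = 12/65 = 0.185.
Difference = 0.185 − 0.175 = 0.010.
The posterior is right-skewed, so the mean exceeds the mode.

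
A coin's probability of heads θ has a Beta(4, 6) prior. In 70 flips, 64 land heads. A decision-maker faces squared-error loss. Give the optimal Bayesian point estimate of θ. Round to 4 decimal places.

Posterior: Beta(4+64, 6+6) = Beta(68, 12).
Mode = (68−1)/(68+12−2) = 67/78 = 0.8590.
Mean = 68/(68+12) = 68/80 = 0.8500.
Squared-error loss ⇒ the optimal estimator is the posterior mean.

0.8500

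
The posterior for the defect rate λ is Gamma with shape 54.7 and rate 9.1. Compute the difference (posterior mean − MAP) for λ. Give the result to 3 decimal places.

Mode = (α−1)/β = 53.7/9.1 = 5.901.
Mean = α/β = 54.7/9.1 = 6.011.
Difference = 6.011 − 5.901 = 0.110.

0.110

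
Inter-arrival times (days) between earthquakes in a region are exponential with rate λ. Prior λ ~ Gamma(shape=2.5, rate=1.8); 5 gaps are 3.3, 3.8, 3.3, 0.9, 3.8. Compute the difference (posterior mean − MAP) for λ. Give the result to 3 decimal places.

0.059

Σ times = 15.1. Posterior: Gamma(shape = 2.5+5 = 7.5, rate = 1.8+15.1 = 16.9).
Mode = (α−1)/β = 6.5/16.9 = 0.385.
Mean = α/β = 7.5/16.9 = 0.444.
Difference = 0.444 − 0.385 = 0.059.
The mean is pulled above the mode by the posterior's right skew.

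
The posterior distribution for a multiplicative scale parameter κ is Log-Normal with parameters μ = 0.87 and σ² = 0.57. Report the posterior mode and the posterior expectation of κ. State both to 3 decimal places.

Mode = exp(μ − σ²) = exp(0.30) = 1.350.
Mean = exp(μ + σ²/2) = exp(1.155) = 3.174.
The posterior is right-skewed, so the mean exceeds the mode.

MAP: 1.350. Posterior mean: 3.174.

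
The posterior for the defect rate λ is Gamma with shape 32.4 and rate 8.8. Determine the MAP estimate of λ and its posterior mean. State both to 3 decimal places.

MAP estimate = 3.568, posterior mean = 3.682

Mode = (α−1)/β = 31.4/8.8 = 3.568.
Mean = α/β = 32.4/8.8 = 3.682.
The posterior is right-skewed, so the mean exceeds the mode.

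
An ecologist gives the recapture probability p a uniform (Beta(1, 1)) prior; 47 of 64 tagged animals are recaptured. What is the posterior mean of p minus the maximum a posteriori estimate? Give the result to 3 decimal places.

Posterior: Beta(1+47, 1+17) = Beta(48, 18).
Mode = (48−1)/(48+18−2) = 47/64 = 0.734.
With a flat prior the MAP equals the MLE, 47/64.
Mean = 48/(48+18) = 48/66 = 0.727.
Difference = 0.727 − 0.734 = -0.007.

-0.007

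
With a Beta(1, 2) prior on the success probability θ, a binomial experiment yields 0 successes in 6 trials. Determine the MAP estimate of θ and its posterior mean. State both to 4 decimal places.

θ_MAP = 0.0000, E[θ|data] = 0.1111

Posterior: Beta(1+0, 2+6) = Beta(1, 8).
Since α = 1 ≤ 1 and β > 1, the Beta density is monotone decreasing on [0,1]; the mode is at 0.
Mean = 1/(1+8) = 0.1111.
Right-skewed posterior ⇒ mode < mean.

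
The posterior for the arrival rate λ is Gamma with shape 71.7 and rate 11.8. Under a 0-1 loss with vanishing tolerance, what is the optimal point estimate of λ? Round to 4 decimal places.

Mode = (α−1)/β = 70.7/11.8 = 5.9915.
Mean = α/β = 71.7/11.8 = 6.0763.
This is the posterior mode — the MAP estimate.

5.9915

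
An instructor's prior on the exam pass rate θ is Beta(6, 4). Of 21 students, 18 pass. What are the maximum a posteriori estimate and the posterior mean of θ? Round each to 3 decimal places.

Posterior: Beta(6+18, 4+3) = Beta(24, 7).
Mode = (24−1)/(24+7−2) = 23/29 = 0.793.
Mean = 24/(24+7) = 24/31 = 0.774.

MAP = 0.793; posterior mean = 0.774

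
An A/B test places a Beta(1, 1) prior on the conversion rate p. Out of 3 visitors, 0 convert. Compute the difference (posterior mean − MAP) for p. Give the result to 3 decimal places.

0.200

Posterior: Beta(1+0, 1+3) = Beta(1, 4).
Since α = 1 ≤ 1 and β > 1, the Beta density is monotone decreasing on [0,1]; the mode is at 0.
Mean = 1/(1+4) = 0.200.
Difference = 0.200 − 0.000 = 0.200.
The mean is pulled above the mode by the posterior's right skew.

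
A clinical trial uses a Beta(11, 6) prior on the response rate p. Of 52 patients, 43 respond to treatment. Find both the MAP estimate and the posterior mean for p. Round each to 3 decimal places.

p_MAP = 0.791, E[p|data] = 0.783

Posterior: Beta(11+43, 6+9) = Beta(54, 15).
Mode = (54−1)/(54+15−2) = 53/67 = 0.791.
Mean = 54/(54+15) = 54/69 = 0.783.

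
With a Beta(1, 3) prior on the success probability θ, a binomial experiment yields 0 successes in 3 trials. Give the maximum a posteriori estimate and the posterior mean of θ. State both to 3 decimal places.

Posterior: Beta(1+0, 3+3) = Beta(1, 6).
Since α = 1 ≤ 1 and β > 1, the Beta density is monotone decreasing on [0,1]; the mode is at 0.
Mean = 1/(1+6) = 0.143.

MAP: 0.000. Posterior mean: 0.143.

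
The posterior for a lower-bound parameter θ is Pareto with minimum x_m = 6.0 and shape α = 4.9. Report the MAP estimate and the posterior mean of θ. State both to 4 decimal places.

MAP estimate = 6.0000, posterior mean = 7.5385

The Pareto density is strictly decreasing on [x_m, ∞), so the mode is x_m = 6.0000.
Mean = α·x_m/(α−1) = 4.9·6.0/3.9 = 7.5385.
The posterior is right-skewed, so the mean exceeds the mode.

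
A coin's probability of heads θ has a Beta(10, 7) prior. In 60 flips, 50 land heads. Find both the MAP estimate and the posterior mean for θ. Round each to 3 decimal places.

Posterior: Beta(10+50, 7+10) = Beta(60, 17).
Mode = (60−1)/(60+17−2) = 59/75 = 0.787.
Mean = 60/(60+17) = 60/77 = 0.779.

θ_MAP = 0.787, E[θ|data] = 0.779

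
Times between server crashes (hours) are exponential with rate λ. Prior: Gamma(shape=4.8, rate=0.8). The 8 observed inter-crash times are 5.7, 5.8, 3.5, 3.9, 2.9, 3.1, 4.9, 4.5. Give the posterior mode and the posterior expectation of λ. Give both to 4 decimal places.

MAP = 0.3362; posterior mean = 0.3647

Σ times = 34.3. Posterior: Gamma(shape = 4.8+8 = 12.8, rate = 0.8+34.3 = 35.1).
Mode = (α−1)/β = 11.8/35.1 = 0.3362.
Mean = α/β = 12.8/35.1 = 0.3647.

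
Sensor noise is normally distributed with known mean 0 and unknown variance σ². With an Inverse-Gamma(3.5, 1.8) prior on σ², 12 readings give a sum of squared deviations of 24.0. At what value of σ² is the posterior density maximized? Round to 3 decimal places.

1.314

Posterior: Inverse-Gamma(shape = 3.5+12/2 = 9.5, scale = 1.8+24.0/2 = 13.8).
Mode = β/(α+1) = 13.8/10.5 = 1.314.
Mean = β/(α−1) = 13.8/8.5 = 1.624.
This is the posterior mode — the MAP estimate.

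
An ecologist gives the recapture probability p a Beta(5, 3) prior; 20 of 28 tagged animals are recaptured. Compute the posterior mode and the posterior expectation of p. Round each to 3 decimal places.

Posterior: Beta(5+20, 3+8) = Beta(25, 11).
Mode = (25−1)/(25+11−2) = 24/34 = 0.706.
Mean = 25/(25+11) = 25/36 = 0.694.
The mean is pulled below the mode by the posterior's left skew.

p_MAP = 0.706, E[p|data] = 0.694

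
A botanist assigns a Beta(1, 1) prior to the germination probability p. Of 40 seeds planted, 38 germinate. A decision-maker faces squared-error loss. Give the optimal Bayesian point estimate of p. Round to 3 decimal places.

0.929

Posterior: Beta(1+38, 1+2) = Beta(39, 3).
Mode = (39−1)/(39+3−2) = 38/40 = 0.950.
Mean = 39/(39+3) = 39/42 = 0.929.
Squared-error loss ⇒ the optimal estimator is the posterior mean.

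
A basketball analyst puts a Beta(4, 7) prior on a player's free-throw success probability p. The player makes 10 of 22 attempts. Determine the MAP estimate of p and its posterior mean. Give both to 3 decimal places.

MAP: 0.419. Posterior mean: 0.424.

Posterior: Beta(4+10, 7+12) = Beta(14, 19).
Mode = (14−1)/(14+19−2) = 13/31 = 0.419.
Mean = 14/(14+19) = 14/33 = 0.424.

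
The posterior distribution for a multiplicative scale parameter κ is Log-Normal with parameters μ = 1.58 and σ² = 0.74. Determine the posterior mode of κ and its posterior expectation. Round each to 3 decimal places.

Mode = exp(μ − σ²) = exp(0.84) = 2.316.
Mean = exp(μ + σ²/2) = exp(1.950) = 7.029.
Mean > mode: the posterior has a right tail.

MAP = 2.316, posterior mean = 7.029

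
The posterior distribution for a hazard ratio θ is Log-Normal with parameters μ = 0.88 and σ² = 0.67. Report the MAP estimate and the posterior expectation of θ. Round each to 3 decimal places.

Mode = exp(μ − σ²) = exp(0.21) = 1.234.
Mean = exp(μ + σ²/2) = exp(1.215) = 3.370.

MAP = 1.234, posterior mean = 3.370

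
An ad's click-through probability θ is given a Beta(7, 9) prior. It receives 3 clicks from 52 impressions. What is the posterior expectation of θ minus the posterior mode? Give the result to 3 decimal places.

Posterior: Beta(7+3, 9+49) = Beta(10, 58).
Mode = (10−1)/(10+58−2) = 9/66 = 0.136.
Mean = 10/(10+58) = 10/68 = 0.147.
Difference = 0.147 − 0.136 = 0.011.

0.011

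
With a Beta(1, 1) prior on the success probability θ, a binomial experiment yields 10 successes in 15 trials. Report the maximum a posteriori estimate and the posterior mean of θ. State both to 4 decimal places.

Posterior: Beta(1+10, 1+5) = Beta(11, 6).
Mode = (11−1)/(11+6−2) = 10/15 = 0.6667.
With a flat prior the MAP equals the MLE, 10/15.
Mean = 11/(11+6) = 11/17 = 0.6471.

maximum a posteriori estimate = 0.6667, posterior mean = 0.6471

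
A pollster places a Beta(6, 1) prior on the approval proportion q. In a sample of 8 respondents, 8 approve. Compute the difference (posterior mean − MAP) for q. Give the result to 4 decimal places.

-0.0667

Posterior: Beta(6+8, 1+0) = Beta(14, 1).
Since β = 1 ≤ 1 and α > 1, the Beta density is monotone increasing on [0,1]; the mode is at 1.
Mean = 14/(14+1) = 0.9333.
Difference = 0.9333 − 1.0000 = -0.0667.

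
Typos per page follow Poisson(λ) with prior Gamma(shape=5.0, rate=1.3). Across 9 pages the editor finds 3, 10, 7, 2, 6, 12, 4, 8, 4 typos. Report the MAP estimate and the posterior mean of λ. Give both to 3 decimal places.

λ_MAP = 5.825, E[λ|data] = 5.922

Σ counts = 56. Posterior: Gamma(shape = 5.0+56 = 61.0, rate = 1.3+9 = 10.3).
Mode = (α−1)/β = 60.0/10.3 = 5.825.
Mean = α/β = 61.0/10.3 = 5.922.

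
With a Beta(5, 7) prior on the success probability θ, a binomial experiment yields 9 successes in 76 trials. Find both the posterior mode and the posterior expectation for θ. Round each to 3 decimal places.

Posterior: Beta(5+9, 7+67) = Beta(14, 74).
Mode = (14−1)/(14+74−2) = 13/86 = 0.151.
Mean = 14/(14+74) = 14/88 = 0.159.
The posterior is right-skewed, so the mean exceeds the mode.

θ_MAP = 0.151, E[θ|data] = 0.159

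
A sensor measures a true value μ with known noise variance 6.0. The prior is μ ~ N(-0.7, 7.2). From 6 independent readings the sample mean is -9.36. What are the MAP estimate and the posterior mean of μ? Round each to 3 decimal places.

MAP: -8.304. Posterior mean: -8.304.

Posterior for μ is Normal. Precision-weighted mean: (1/7.2·-0.7 + 6/6.0·-9.36) / (1/7.2 + 6/6.0) = -8.304.
A Normal posterior is symmetric, so mode = mean.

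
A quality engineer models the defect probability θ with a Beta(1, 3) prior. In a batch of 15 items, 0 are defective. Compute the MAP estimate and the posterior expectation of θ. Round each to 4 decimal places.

MAP: 0.0000. Posterior mean: 0.0526.

Posterior: Beta(1+0, 3+15) = Beta(1, 18).
Since α = 1 ≤ 1 and β > 1, the Beta density is monotone decreasing on [0,1]; the mode is at 0.
Mean = 1/(1+18) = 0.0526.
The posterior is right-skewed, so the mean exceeds the mode.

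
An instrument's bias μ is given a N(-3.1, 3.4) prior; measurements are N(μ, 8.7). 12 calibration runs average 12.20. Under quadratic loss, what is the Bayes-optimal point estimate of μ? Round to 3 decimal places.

9.511

Posterior for μ is Normal. Precision-weighted mean: (1/3.4·-3.1 + 12/8.7·12.20) / (1/3.4 + 12/8.7) = 9.511.
A Normal posterior is symmetric, so mode = mean.
Quadratic loss ⇒ the optimal estimator is the posterior mean.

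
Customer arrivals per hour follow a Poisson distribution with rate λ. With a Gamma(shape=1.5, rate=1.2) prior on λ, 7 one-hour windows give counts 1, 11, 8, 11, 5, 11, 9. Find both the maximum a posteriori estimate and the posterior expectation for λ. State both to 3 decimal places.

Σ counts = 56. Posterior: Gamma(shape = 1.5+56 = 57.5, rate = 1.2+7 = 8.2).
Mode = (α−1)/β = 56.5/8.2 = 6.890.
Mean = α/β = 57.5/8.2 = 7.012.
The posterior is right-skewed, so the mean exceeds the mode.

MAP = 6.890, posterior mean = 7.012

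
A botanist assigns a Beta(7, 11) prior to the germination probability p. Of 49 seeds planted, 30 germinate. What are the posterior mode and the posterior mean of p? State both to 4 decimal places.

Posterior: Beta(7+30, 11+19) = Beta(37, 30).
Mode = (37−1)/(37+30−2) = 36/65 = 0.5538.
Mean = 37/(37+30) = 37/67 = 0.5522.

MAP: 0.5538. Posterior mean: 0.5522.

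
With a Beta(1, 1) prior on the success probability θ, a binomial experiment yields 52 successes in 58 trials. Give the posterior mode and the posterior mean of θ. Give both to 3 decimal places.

posterior mode = 0.897, posterior mean = 0.883

Posterior: Beta(1+52, 1+6) = Beta(53, 7).
Mode = (53−1)/(53+7−2) = 52/58 = 0.897.
With a flat prior the MAP equals the MLE, 52/58.
Mean = 53/(53+7) = 53/60 = 0.883.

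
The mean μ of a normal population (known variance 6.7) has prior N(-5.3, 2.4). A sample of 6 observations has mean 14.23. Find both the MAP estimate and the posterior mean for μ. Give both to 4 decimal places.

μ_MAP = 8.0285, E[μ|data] = 8.0285

Posterior for μ is Normal. Precision-weighted mean: (1/2.4·-5.3 + 6/6.7·14.23) / (1/2.4 + 6/6.7) = 8.0285.
A Normal posterior is symmetric, so mode = mean.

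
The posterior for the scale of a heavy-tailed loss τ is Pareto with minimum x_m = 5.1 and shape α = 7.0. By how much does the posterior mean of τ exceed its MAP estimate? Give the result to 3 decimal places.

The Pareto density is strictly decreasing on [x_m, ∞), so the mode is x_m = 5.100.
Mean = α·x_m/(α−1) = 7.0·5.1/6.0 = 5.950.
Difference = 5.950 − 5.100 = 0.850.

0.850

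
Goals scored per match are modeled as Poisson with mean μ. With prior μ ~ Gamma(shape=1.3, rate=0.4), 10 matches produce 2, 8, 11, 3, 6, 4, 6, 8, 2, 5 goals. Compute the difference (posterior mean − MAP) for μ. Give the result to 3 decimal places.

0.096

Σ counts = 55. Posterior: Gamma(shape = 1.3+55 = 56.3, rate = 0.4+10 = 10.4).
Mode = (α−1)/β = 55.3/10.4 = 5.317.
Mean = α/β = 56.3/10.4 = 5.413.
Difference = 5.413 − 5.317 = 0.096.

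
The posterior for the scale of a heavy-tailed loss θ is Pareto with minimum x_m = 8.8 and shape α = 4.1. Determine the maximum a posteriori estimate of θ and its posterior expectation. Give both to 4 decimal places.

The Pareto density is strictly decreasing on [x_m, ∞), so the mode is x_m = 8.8000.
Mean = α·x_m/(α−1) = 4.1·8.8/3.1 = 11.6387.
The posterior is right-skewed, so the mean exceeds the mode.

θ_MAP = 8.8000, E[θ|data] = 11.6387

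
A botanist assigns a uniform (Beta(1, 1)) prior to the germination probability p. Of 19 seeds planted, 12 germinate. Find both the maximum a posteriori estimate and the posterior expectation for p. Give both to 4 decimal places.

MAP = 0.6316, posterior mean = 0.6190

Posterior: Beta(1+12, 1+7) = Beta(13, 8).
Mode = (13−1)/(13+8−2) = 12/19 = 0.6316.
Mean = 13/(13+8) = 13/21 = 0.6190.
Mode > mean: the posterior has a left tail.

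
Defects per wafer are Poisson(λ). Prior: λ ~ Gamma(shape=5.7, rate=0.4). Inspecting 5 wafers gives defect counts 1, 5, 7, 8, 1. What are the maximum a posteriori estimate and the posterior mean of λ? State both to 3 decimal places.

Σ counts = 22. Posterior: Gamma(shape = 5.7+22 = 27.7, rate = 0.4+5 = 5.4).
Mode = (α−1)/β = 26.7/5.4 = 4.944.
Mean = α/β = 27.7/5.4 = 5.130.
The posterior is right-skewed, so the mean exceeds the mode.

MAP = 4.944, posterior mean = 5.130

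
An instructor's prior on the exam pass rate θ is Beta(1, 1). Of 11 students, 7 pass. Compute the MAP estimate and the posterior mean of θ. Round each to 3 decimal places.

Posterior: Beta(1+7, 1+4) = Beta(8, 5).
Mode = (8−1)/(8+5−2) = 7/11 = 0.636.
Mean = 8/(8+5) = 8/13 = 0.615.
The posterior is left-skewed, so the mode exceeds the mean.

MAP estimate = 0.636, posterior mean = 0.615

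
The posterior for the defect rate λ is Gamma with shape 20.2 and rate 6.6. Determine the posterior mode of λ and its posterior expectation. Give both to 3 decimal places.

posterior mode = 2.909, posterior expectation = 3.061

Mode = (α−1)/β = 19.2/6.6 = 2.909.
Mean = α/β = 20.2/6.6 = 3.061.
Right-skewed posterior ⇒ mode < mean.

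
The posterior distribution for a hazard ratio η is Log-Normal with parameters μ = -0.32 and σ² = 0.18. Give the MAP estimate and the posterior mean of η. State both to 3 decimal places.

Mode = exp(μ − σ²) = exp(-0.50) = 0.607.
Mean = exp(μ + σ²/2) = exp(-0.230) = 0.795.
Right-skewed posterior ⇒ mode < mean.

MAP = 0.607, posterior mean = 0.795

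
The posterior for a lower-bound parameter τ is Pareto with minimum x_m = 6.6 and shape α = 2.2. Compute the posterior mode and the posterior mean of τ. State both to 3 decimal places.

MAP = 6.600, posterior mean = 12.100

The Pareto density is strictly decreasing on [x_m, ∞), so the mode is x_m = 6.600.
Mean = α·x_m/(α−1) = 2.2·6.6/1.2 = 12.100.
The mean is pulled above the mode by the posterior's right skew.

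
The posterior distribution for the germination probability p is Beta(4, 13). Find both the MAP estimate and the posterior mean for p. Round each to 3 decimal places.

MAP estimate = 0.200, posterior mean = 0.235

Mode = (4−1)/(4+13−2) = 3/15 = 0.200.
Mean = 4/(4+13) = 4/17 = 0.235.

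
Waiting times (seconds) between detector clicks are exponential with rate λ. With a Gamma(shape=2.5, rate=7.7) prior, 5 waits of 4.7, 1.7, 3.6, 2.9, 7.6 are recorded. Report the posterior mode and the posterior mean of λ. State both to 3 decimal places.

Σ times = 20.5. Posterior: Gamma(shape = 2.5+5 = 7.5, rate = 7.7+20.5 = 28.2).
Mode = (α−1)/β = 6.5/28.2 = 0.230.
Mean = α/β = 7.5/28.2 = 0.266.
The mean is pulled above the mode by the posterior's right skew.

posterior mode = 0.230, posterior mean = 0.266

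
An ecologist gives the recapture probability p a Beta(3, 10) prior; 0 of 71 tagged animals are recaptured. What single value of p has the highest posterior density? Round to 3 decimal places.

Posterior: Beta(3+0, 10+71) = Beta(3, 81).
Mode = (3−1)/(3+81−2) = 2/82 = 0.024.
Mean = 3/(3+81) = 3/84 = 0.036.
This is the posterior mode — the MAP estimate.

0.024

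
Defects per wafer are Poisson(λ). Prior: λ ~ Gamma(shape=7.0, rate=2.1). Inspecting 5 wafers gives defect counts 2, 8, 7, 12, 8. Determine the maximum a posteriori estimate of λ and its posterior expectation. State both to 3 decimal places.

MAP = 6.056, posterior mean = 6.197

Σ counts = 37. Posterior: Gamma(shape = 7.0+37 = 44.0, rate = 2.1+5 = 7.1).
Mode = (α−1)/β = 43.0/7.1 = 6.056.
Mean = α/β = 44.0/7.1 = 6.197.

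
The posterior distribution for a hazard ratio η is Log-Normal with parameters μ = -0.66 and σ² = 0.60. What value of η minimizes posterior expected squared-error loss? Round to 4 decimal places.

Mode = exp(μ − σ²) = exp(-1.26) = 0.2837.
Mean = exp(μ + σ²/2) = exp(-0.360) = 0.6977.
Squared-error loss ⇒ the optimal estimator is the posterior mean.

0.6977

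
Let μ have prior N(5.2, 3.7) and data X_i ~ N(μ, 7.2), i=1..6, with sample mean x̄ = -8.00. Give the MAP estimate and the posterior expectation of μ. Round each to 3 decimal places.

Posterior for μ is Normal. Precision-weighted mean: (1/3.7·5.2 + 6/7.2·-8.00) / (1/3.7 + 6/7.2) = -4.767.
A Normal posterior is symmetric, so mode = mean.

MAP estimate = -4.767, posterior expectation = -4.767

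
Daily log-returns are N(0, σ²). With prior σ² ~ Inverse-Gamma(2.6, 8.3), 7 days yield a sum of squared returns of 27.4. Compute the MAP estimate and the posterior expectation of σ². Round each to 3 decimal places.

MAP = 3.099, posterior mean = 4.314

Posterior: Inverse-Gamma(shape = 2.6+7/2 = 6.1, scale = 8.3+27.4/2 = 22.0).
Mode = β/(α+1) = 22.0/7.1 = 3.099.
Mean = β/(α−1) = 22.0/5.1 = 4.314.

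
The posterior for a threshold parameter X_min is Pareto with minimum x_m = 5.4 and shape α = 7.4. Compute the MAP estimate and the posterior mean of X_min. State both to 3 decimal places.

X_min_MAP = 5.400, E[X_min|data] = 6.244

The Pareto density is strictly decreasing on [x_m, ∞), so the mode is x_m = 5.400.
Mean = α·x_m/(α−1) = 7.4·5.4/6.4 = 6.244.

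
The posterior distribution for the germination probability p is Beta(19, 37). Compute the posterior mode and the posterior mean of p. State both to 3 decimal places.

posterior mode = 0.333, posterior mean = 0.339

Mode = (19−1)/(19+37−2) = 18/54 = 0.333.
Mean = 19/(19+37) = 19/56 = 0.339.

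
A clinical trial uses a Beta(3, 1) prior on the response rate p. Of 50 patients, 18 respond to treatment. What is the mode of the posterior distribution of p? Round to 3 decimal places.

0.385

Posterior: Beta(3+18, 1+32) = Beta(21, 33).
Mode = (21−1)/(21+33−2) = 20/52 = 0.385.
Mean = 21/(21+33) = 21/54 = 0.389.
This is the posterior mode — the MAP estimate.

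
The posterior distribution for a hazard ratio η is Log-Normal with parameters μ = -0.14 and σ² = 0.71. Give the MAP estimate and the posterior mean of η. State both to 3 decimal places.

MAP: 0.427. Posterior mean: 1.240.

Mode = exp(μ − σ²) = exp(-0.85) = 0.427.
Mean = exp(μ + σ²/2) = exp(0.215) = 1.240.
The posterior is right-skewed, so the mean exceeds the mode.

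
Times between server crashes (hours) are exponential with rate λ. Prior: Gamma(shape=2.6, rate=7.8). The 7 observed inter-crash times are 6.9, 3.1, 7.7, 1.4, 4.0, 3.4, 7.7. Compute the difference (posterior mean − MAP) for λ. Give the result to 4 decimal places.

0.0238

Σ times = 34.2. Posterior: Gamma(shape = 2.6+7 = 9.6, rate = 7.8+34.2 = 42.0).
Mode = (α−1)/β = 8.6/42.0 = 0.2048.
Mean = α/β = 9.6/42.0 = 0.2286.
Difference = 0.2286 − 0.2048 = 0.0238.
The posterior is right-skewed, so the mean exceeds the mode.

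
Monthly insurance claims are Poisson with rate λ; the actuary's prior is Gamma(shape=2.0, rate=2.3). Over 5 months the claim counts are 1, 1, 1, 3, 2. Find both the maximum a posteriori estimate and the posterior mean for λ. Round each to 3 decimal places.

maximum a posteriori estimate = 1.233, posterior mean = 1.370

Σ counts = 8. Posterior: Gamma(shape = 2.0+8 = 10.0, rate = 2.3+5 = 7.3).
Mode = (α−1)/β = 9.0/7.3 = 1.233.
Mean = α/β = 10.0/7.3 = 1.370.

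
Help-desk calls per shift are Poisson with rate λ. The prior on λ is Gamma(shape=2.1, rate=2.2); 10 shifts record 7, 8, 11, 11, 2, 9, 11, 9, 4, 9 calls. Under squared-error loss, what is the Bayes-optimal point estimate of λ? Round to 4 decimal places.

Σ counts = 81. Posterior: Gamma(shape = 2.1+81 = 83.1, rate = 2.2+10 = 12.2).
Mode = (α−1)/β = 82.1/12.2 = 6.7295.
Mean = α/β = 83.1/12.2 = 6.8115.
Squared-error loss ⇒ the optimal estimator is the posterior mean.

6.8115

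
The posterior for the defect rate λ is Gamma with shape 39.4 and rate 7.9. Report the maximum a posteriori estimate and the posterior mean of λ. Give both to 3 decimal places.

Mode = (α−1)/β = 38.4/7.9 = 4.861.
Mean = α/β = 39.4/7.9 = 4.987.
Right-skewed posterior ⇒ mode < mean.

λ_MAP = 4.861, E[λ|data] = 4.987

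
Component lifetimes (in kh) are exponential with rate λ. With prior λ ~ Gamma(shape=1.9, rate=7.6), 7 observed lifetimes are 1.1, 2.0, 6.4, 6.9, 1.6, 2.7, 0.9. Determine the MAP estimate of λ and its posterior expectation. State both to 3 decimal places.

MAP = 0.271; posterior mean = 0.305

Σ times = 21.6. Posterior: Gamma(shape = 1.9+7 = 8.9, rate = 7.6+21.6 = 29.2).
Mode = (α−1)/β = 7.9/29.2 = 0.271.
Mean = α/β = 8.9/29.2 = 0.305.
Right-skewed posterior ⇒ mode < mean.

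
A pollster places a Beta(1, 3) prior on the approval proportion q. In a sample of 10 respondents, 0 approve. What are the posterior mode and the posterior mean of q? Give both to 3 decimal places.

Posterior: Beta(1+0, 3+10) = Beta(1, 13).
Since α = 1 ≤ 1 and β > 1, the Beta density is monotone decreasing on [0,1]; the mode is at 0.
Mean = 1/(1+13) = 0.071.

MAP = 0.000; posterior mean = 0.071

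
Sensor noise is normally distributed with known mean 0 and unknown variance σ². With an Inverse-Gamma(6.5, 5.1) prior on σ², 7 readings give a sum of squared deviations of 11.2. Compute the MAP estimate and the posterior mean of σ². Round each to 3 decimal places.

Posterior: Inverse-Gamma(shape = 6.5+7/2 = 10.0, scale = 5.1+11.2/2 = 10.7).
Mode = β/(α+1) = 10.7/11.0 = 0.973.
Mean = β/(α−1) = 10.7/9.0 = 1.189.
The posterior is right-skewed, so the mean exceeds the mode.

σ²_MAP = 0.973, E[σ²|data] = 1.189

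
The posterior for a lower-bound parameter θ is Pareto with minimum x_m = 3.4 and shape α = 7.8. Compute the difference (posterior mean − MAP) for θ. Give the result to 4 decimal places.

The Pareto density is strictly decreasing on [x_m, ∞), so the mode is x_m = 3.4000.
Mean = α·x_m/(α−1) = 7.8·3.4/6.8 = 3.9000.
Difference = 3.9000 − 3.4000 = 0.5000.

0.5000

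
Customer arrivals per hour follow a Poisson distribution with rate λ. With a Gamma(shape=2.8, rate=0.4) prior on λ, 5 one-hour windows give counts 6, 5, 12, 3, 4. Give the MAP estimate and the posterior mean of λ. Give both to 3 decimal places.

Σ counts = 30. Posterior: Gamma(shape = 2.8+30 = 32.8, rate = 0.4+5 = 5.4).
Mode = (α−1)/β = 31.8/5.4 = 5.889.
Mean = α/β = 32.8/5.4 = 6.074.
Mean > mode: the posterior has a right tail.

λ_MAP = 5.889, E[λ|data] = 6.074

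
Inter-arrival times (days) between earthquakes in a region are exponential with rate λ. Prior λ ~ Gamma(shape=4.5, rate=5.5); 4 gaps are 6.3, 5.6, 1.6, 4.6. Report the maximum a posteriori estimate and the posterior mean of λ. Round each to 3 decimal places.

λ_MAP = 0.318, E[λ|data] = 0.360

Σ times = 18.1. Posterior: Gamma(shape = 4.5+4 = 8.5, rate = 5.5+18.1 = 23.6).
Mode = (α−1)/β = 7.5/23.6 = 0.318.
Mean = α/β = 8.5/23.6 = 0.360.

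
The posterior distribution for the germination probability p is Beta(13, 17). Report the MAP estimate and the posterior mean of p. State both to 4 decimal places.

Mode = (13−1)/(13+17−2) = 12/28 = 0.4286.
Mean = 13/(13+17) = 13/30 = 0.4333.

MAP estimate = 0.4286, posterior mean = 0.4333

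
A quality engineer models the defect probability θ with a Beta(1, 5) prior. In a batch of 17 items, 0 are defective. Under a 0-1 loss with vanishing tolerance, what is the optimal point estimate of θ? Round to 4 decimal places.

0.0000

Posterior: Beta(1+0, 5+17) = Beta(1, 22).
Since α = 1 ≤ 1 and β > 1, the Beta density is monotone decreasing on [0,1]; the mode is at 0.
Mean = 1/(1+22) = 0.0435.
This is the posterior mode — the MAP estimate.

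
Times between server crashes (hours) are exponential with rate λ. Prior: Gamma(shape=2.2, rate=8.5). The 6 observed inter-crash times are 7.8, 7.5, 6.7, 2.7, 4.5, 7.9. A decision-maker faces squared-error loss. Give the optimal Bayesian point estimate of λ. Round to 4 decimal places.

Σ times = 37.1. Posterior: Gamma(shape = 2.2+6 = 8.2, rate = 8.5+37.1 = 45.6).
Mode = (α−1)/β = 7.2/45.6 = 0.1579.
Mean = α/β = 8.2/45.6 = 0.1798.
Squared-error loss ⇒ the optimal estimator is the posterior mean.

0.1798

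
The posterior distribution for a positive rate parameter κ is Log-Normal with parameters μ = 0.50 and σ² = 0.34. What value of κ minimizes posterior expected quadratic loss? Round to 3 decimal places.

1.954

Mode = exp(μ − σ²) = exp(0.16) = 1.174.
Mean = exp(μ + σ²/2) = exp(0.670) = 1.954.
Quadratic loss ⇒ the optimal estimator is the posterior mean.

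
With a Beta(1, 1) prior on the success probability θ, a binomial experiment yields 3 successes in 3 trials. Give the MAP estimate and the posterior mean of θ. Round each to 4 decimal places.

θ_MAP = 1.0000, E[θ|data] = 0.8000

Posterior: Beta(1+3, 1+0) = Beta(4, 1).
Since β = 1 ≤ 1 and α > 1, the Beta density is monotone increasing on [0,1]; the mode is at 1.
Mean = 4/(4+1) = 0.8000.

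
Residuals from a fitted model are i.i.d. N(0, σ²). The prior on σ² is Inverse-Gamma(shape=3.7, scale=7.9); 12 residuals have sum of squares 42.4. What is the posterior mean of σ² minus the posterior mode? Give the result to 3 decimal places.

0.625

Posterior: Inverse-Gamma(shape = 3.7+12/2 = 9.7, scale = 7.9+42.4/2 = 29.1).
Mode = β/(α+1) = 29.1/10.7 = 2.720.
Mean = β/(α−1) = 29.1/8.7 = 3.345.
Difference = 3.345 − 2.720 = 0.625.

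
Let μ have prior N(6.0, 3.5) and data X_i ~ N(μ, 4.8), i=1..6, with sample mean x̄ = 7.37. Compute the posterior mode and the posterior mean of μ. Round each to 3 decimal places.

Posterior for μ is Normal. Precision-weighted mean: (1/3.5·6.0 + 6/4.8·7.37) / (1/3.5 + 6/4.8) = 7.115.
A Normal posterior is symmetric, so mode = mean.

MAP = 7.115, posterior mean = 7.115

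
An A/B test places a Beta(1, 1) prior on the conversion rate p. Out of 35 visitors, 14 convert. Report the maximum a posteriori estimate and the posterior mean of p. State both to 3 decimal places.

MAP = 0.400, posterior mean = 0.405

Posterior: Beta(1+14, 1+21) = Beta(15, 22).
Mode = (15−1)/(15+22−2) = 14/35 = 0.400.
With a flat prior the MAP equals the MLE, 14/35.
Mean = 15/(15+22) = 15/37 = 0.405.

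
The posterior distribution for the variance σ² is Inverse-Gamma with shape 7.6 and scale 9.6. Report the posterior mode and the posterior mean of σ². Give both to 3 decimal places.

MAP = 1.116; posterior mean = 1.455

Mode = β/(α+1) = 9.6/8.6 = 1.116.
Mean = β/(α−1) = 9.6/6.6 = 1.455.
The mean is pulled above the mode by the posterior's right skew.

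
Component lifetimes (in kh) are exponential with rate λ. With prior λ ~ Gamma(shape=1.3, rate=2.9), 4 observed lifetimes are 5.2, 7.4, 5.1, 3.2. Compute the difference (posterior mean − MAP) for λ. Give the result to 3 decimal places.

0.042

Σ times = 20.9. Posterior: Gamma(shape = 1.3+4 = 5.3, rate = 2.9+20.9 = 23.8).
Mode = (α−1)/β = 4.3/23.8 = 0.181.
Mean = α/β = 5.3/23.8 = 0.223.
Difference = 0.223 − 0.181 = 0.042.
Mean > mode: the posterior has a right tail.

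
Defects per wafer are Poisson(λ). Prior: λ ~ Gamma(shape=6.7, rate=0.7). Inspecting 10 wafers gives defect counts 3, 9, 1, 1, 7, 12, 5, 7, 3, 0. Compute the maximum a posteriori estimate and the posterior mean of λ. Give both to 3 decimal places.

Σ counts = 48. Posterior: Gamma(shape = 6.7+48 = 54.7, rate = 0.7+10 = 10.7).
Mode = (α−1)/β = 53.7/10.7 = 5.019.
Mean = α/β = 54.7/10.7 = 5.112.
Mean > mode: the posterior has a right tail.

MAP: 5.019. Posterior mean: 5.112.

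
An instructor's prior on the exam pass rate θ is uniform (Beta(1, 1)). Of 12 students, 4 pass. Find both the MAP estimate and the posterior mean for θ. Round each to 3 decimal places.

MAP estimate = 0.333, posterior mean = 0.357

Posterior: Beta(1+4, 1+8) = Beta(5, 9).
Mode = (5−1)/(5+9−2) = 4/12 = 0.333.
Mean = 5/(5+9) = 5/14 = 0.357.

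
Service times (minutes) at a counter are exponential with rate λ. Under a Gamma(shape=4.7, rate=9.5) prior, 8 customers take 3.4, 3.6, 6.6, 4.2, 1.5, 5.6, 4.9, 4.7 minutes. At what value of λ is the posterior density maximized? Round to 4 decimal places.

Σ times = 34.5. Posterior: Gamma(shape = 4.7+8 = 12.7, rate = 9.5+34.5 = 44.0).
Mode = (α−1)/β = 11.7/44.0 = 0.2659.
Mean = α/β = 12.7/44.0 = 0.2886.
This is the posterior mode — the MAP estimate.

0.2659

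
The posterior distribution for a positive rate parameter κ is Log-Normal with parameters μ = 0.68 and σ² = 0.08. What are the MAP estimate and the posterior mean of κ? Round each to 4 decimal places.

Mode = exp(μ − σ²) = exp(0.60) = 1.8221.
Mean = exp(μ + σ²/2) = exp(0.720) = 2.0544.
Mean > mode: the posterior has a right tail.

MAP estimate = 1.8221, posterior mean = 2.0544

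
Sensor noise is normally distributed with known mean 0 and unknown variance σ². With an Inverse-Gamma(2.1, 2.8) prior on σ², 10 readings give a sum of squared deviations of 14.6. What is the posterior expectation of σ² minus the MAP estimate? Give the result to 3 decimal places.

0.409

Posterior: Inverse-Gamma(shape = 2.1+10/2 = 7.1, scale = 2.8+14.6/2 = 10.1).
Mode = β/(α+1) = 10.1/8.1 = 1.247.
Mean = β/(α−1) = 10.1/6.1 = 1.656.
Difference = 1.656 − 1.247 = 0.409.
Mean > mode: the posterior has a right tail.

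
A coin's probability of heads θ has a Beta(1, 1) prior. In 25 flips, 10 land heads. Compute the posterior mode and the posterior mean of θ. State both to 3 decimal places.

Posterior: Beta(1+10, 1+15) = Beta(11, 16).
Mode = (11−1)/(11+16−2) = 10/25 = 0.400.
With a flat prior the MAP equals the MLE, 10/25.
Mean = 11/(11+16) = 11/27 = 0.407.
The posterior is right-skewed, so the mean exceeds the mode.

MAP = 0.400, posterior mean = 0.407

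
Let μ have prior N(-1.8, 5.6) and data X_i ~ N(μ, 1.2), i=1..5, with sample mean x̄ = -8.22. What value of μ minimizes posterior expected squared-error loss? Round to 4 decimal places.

-7.9562

Posterior for μ is Normal. Precision-weighted mean: (1/5.6·-1.8 + 5/1.2·-8.22) / (1/5.6 + 5/1.2) = -7.9562.
A Normal posterior is symmetric, so mode = mean.
Squared-error loss ⇒ the optimal estimator is the posterior mean.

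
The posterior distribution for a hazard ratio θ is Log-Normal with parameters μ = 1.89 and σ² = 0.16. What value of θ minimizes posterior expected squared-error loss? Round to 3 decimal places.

7.171

Mode = exp(μ − σ²) = exp(1.73) = 5.641.
Mean = exp(μ + σ²/2) = exp(1.970) = 7.171.
Squared-error loss ⇒ the optimal estimator is the posterior mean.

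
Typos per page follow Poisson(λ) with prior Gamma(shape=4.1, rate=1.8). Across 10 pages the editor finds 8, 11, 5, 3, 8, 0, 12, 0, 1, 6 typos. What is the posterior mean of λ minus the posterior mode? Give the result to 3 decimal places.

Σ counts = 54. Posterior: Gamma(shape = 4.1+54 = 58.1, rate = 1.8+10 = 11.8).
Mode = (α−1)/β = 57.1/11.8 = 4.839.
Mean = α/β = 58.1/11.8 = 4.924.
Difference = 4.924 − 4.839 = 0.085.

0.085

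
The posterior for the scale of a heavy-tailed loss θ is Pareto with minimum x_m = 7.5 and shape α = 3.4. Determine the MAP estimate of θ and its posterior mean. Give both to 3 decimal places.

The Pareto density is strictly decreasing on [x_m, ∞), so the mode is x_m = 7.500.
Mean = α·x_m/(α−1) = 3.4·7.5/2.4 = 10.625.
The mean is pulled above the mode by the posterior's right skew.

MAP = 7.500; posterior mean = 10.625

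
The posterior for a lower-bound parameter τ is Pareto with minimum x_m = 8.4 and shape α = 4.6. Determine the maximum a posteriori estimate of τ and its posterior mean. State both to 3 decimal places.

MAP = 8.400, posterior mean = 10.733

The Pareto density is strictly decreasing on [x_m, ∞), so the mode is x_m = 8.400.
Mean = α·x_m/(α−1) = 4.6·8.4/3.6 = 10.733.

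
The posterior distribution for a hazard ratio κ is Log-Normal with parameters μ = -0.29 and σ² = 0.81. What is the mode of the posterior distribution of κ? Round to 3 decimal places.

Mode = exp(μ − σ²) = exp(-1.10) = 0.333.
Mean = exp(μ + σ²/2) = exp(0.115) = 1.122.
This is the posterior mode — the MAP estimate.

0.333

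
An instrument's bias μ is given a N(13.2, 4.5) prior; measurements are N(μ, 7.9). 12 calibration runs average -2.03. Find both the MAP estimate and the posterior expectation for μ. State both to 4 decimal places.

Posterior for μ is Normal. Precision-weighted mean: (1/4.5·13.2 + 12/7.9·-2.03) / (1/4.5 + 12/7.9) = -0.0863.
A Normal posterior is symmetric, so mode = mean.

μ_MAP = -0.0863, E[μ|data] = -0.0863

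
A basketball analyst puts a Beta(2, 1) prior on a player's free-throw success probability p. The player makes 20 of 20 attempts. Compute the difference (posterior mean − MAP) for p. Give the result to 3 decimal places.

Posterior: Beta(2+20, 1+0) = Beta(22, 1).
Since β = 1 ≤ 1 and α > 1, the Beta density is monotone increasing on [0,1]; the mode is at 1.
Mean = 22/(22+1) = 0.957.
Difference = 0.957 − 1.000 = -0.043.
The posterior is left-skewed, so the mode exceeds the mean.

-0.043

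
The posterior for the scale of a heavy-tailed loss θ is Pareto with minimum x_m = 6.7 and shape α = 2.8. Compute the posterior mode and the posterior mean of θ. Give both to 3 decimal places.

MAP = 6.700, posterior mean = 10.422

The Pareto density is strictly decreasing on [x_m, ∞), so the mode is x_m = 6.700.
Mean = α·x_m/(α−1) = 2.8·6.7/1.8 = 10.422.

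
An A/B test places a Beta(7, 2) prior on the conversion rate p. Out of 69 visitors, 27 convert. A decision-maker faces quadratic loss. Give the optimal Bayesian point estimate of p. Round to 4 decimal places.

Posterior: Beta(7+27, 2+42) = Beta(34, 44).
Mode = (34−1)/(34+44−2) = 33/76 = 0.4342.
Mean = 34/(34+44) = 34/78 = 0.4359.
Quadratic loss ⇒ the optimal estimator is the posterior mean.

0.4359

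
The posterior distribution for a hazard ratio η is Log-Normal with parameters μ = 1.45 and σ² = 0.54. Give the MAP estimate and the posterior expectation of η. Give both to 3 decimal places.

η_MAP = 2.484, E[η|data] = 5.585

Mode = exp(μ − σ²) = exp(0.91) = 2.484.
Mean = exp(μ + σ²/2) = exp(1.720) = 5.585.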